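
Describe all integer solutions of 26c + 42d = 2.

Step 1: Compute gcd(26, 42) = 2.
Since 2 divides 2, solutions exist.

Step 2: Find a particular solution using extended Euclidean algorithm.
We get c₀ = -8, d₀ = 5.
Check: 26*-8 + 42*5 = 2 = 2 ✓

Step 3: Write the general solution.
c = -8 + (42/2)t = -8 + 21t
d = 5 - (26/2)t = 5 - 13t
for any integer t.

c = -8 + 21t, d = 5 - 13t for integer t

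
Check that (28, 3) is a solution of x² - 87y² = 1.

Compute x² = 28² = 784
Compute 87y² = 87·3² = 87·9 = 783
x² - 87y² = 784 - 783 = 1
Since this equals 1, (28, 3) is a solution.

Yes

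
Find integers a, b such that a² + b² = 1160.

We need to find integers a, b > 0 such that a² + b² = 1160.
Trying a = 2: b² = 1160 - 2² = 1160 - 4 = 1156
b = 34
Check: 2² + 34² = 4 + 1156 = 1160 ✓

1160 = 2² + 34²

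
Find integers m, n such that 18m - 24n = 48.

Step 1: Check solvability.
gcd(18, 24) = 6
Since 6 divides 48, solutions exist.

Step 2: Apply extended Euclidean algorithm to find gcd.
We find integers such that 18*x0 + 24*y0 = 6

Step 3: Scale the particular solution.
Multiply by 48/6 = 8:
m = -8, n = -8

Step 4: Verify.
18*(-8) - 24*(-8) = 48 = 48 ✓

m = -8, n = -8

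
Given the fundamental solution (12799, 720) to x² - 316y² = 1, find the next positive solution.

Solutions to x² - Dy² = 1 are generated by powers of (x₀ + y₀√D).
The next solution satisfies x₁ + y₁√316 = (x₀ + y₀√316)², giving:
x₁ = x₀² + 316y₀² = 12799² + 316·720² = 163814401 + 163814400 = 327628801
y₁ = 2x₀y₀ = 2·12799·720 = 18430560

Verify: 327628801² - 316·18430560² = 107340631244697601 - 107340631244697600 = 1 ✓

x = 327628801, y = 18430560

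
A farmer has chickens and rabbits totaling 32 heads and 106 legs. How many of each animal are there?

Let c = chickens, r = rabbits.
Heads: c + r = 32
Legs: 2c + 4r = 106
From the first equation, c = 32 - r. Substitute:
2(32 - r) + 4r = 106
64 + 2r = 106
r = (106 - 64)/2 = 21
c = 32 - 21 = 11

Chickens: 11, Rabbits: 21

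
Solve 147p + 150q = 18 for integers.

Step 1: Check solvability.
gcd(147, 150) = 3
Since 3 divides 18, solutions exist.

Step 2: Apply extended Euclidean algorithm to find gcd.
We find integers such that 147*x0 + 150*y0 = 3

Step 3: Scale the particular solution.
Multiply by 18/3 = 6:
p = -6, q = 6

Step 4: Verify.
147*(-6) + 150*(6) = 18 = 18 ✓

p = -6, q = 6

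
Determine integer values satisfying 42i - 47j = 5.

Step 1: Check solvability.
gcd(42, 47) = 1
Since 1 divides 5, solutions exist.

Step 2: Apply extended Euclidean algorithm to find gcd.
We find integers such that 42*x0 + 47*y0 = 1

Step 3: Scale the particular solution.
Multiply by 5/1 = 5:
i = -95, j = -85

Step 4: Verify.
42*(-95) - 47*(-85) = 5 = 5 ✓

i = -95, j = -85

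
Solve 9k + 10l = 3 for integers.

Step 1: Check solvability.
gcd(9, 10) = 1
Since 1 divides 3, solutions exist.

Step 2: Apply extended Euclidean algorithm to find gcd.
We find integers such that 9*x0 + 10*y0 = 1

Step 3: Scale the particular solution.
Multiply by 3/1 = 3:
k = -3, l = 3

Step 4: Verify.
9*(-3) + 10*(3) = 3 = 3 ✓

k = -3, l = 3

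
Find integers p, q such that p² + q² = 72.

We need to find integers p, q > 0 such that p² + q² = 72.
Trying p = 6: q² = 72 - 6² = 72 - 36 = 36
q = 6
Check: 6² + 6² = 36 + 36 = 72 ✓

72 = 6² + 6²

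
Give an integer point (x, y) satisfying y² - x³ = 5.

Try small integer x values and check whether x³ + 5 is a perfect square.
x = -1: x³ + 5 = -1³ + 5 = -1 + 5 = 4
Is 4 a perfect square? 2² = 4 ✓
So (x, y) = (-1, 2) is a solution.

x = -1, y = 2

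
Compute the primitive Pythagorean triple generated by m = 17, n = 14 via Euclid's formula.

a = m² - n² = 289 - 196 = 93
b = 2mn = 2·17·14 = 476
c = m² + n² = 289 + 196 = 485
Verify: 93² + 476² = 8649 + 226576 = 235225 = 485² ✓

(93, 476, 485)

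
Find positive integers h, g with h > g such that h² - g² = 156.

Factor: h² - g² = (h+g)(h-g) = 156.
We need two factors of 156 with the same parity.
Use h+g = 78 and h-g = 2 (product 78·2 = 156).
Adding: 2h = 80, so h = 40.
Subtracting: 2g = 76, so g = 38.
Check: 40² - 38² = 1600 - 1444 = 156 ✓

h = 40, g = 38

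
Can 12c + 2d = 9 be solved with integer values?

Step 1: Compute gcd(12, 2).
gcd(12, 2) = 2

Step 2: Check divisibility.
Does 2 divide 9? 9 = 2 x 4 + 1, so no.

By the theorem on linear Diophantine equations, 12c + 2d = 9 has integer solutions if and only if gcd(12, 2) divides 9. Since 2 does not divide 9, no solutions exist.

No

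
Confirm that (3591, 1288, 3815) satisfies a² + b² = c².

Compute a² + b² = 3591² + 1288² = 12895281 + 1658944 = 14554225
Compute c² = 3815² = 14554225
Since 14554225 = 14554225, confirmed.

Yes, it is a Pythagorean triple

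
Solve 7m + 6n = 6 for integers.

Step 1: Check solvability.
gcd(7, 6) = 1
Since 1 divides 6, solutions exist.

Step 2: Apply extended Euclidean algorithm to find gcd.
We find integers such that 7*x0 + 6*y0 = 1

Step 3: Scale the particular solution.
Multiply by 6/1 = 6:
m = 6, n = -6

Step 4: Verify.
7*(6) + 6*(-6) = 6 = 6 ✓

m = 6, n = -6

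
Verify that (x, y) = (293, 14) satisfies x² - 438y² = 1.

Compute x² = 293² = 85849
Compute 438y² = 438·14² = 438·196 = 85848
x² - 438y² = 85849 - 85848 = 1
Since this equals 1, (293, 14) is a solution.

Yes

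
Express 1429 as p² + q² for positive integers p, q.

We need to find integers p, q > 0 such that p² + q² = 1429.
Trying p = 23: q² = 1429 - 23² = 1429 - 529 = 900
q = 30
Check: 23² + 30² = 529 + 900 = 1429 ✓

1429 = 23² + 30²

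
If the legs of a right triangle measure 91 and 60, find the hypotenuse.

c² = a² + b² = 91² + 60² = 8281 + 3600 = 11881
c = 109

109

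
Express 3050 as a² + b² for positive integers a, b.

We need to find integers a, b > 0 such that a² + b² = 3050.
Trying a = 5: b² = 3050 - 5² = 3050 - 25 = 3025
b = 55
Check: 5² + 55² = 25 + 3025 = 3050 ✓

3050 = 5² + 55²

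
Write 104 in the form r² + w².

We need to find integers r, w > 0 such that r² + w² = 104.
Trying r = 2: w² = 104 - 2² = 104 - 4 = 100
w = 10
Check: 2² + 10² = 4 + 100 = 104 ✓

104 = 2² + 10²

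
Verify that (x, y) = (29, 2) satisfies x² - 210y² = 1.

Compute x² = 29² = 841
Compute 210y² = 210·2² = 210·4 = 840
x² - 210y² = 841 - 840 = 1
Since this equals 1, (29, 2) is a solution.

Yes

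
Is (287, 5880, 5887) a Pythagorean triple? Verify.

Compute a² + b² = 287² + 5880² = 82369 + 34574400 = 34656769
Compute c² = 5887² = 34656769
Since 34656769 = 34656769, confirmed.

Yes, it is a Pythagorean triple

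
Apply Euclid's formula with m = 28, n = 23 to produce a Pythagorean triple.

a = m² - n² = 28² - 23² = 784 - 529 = 255
b = 2mn = 2·28·23 = 1288
c = m² + n² = 784 + 529 = 1313
Verify: 255² + 1288² = 65025 + 1658944 = 1723969 = 1313² ✓

(255, 1288, 1313)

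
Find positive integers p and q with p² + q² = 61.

We need to find integers p, q > 0 such that p² + q² = 61.
Trying p = 5: q² = 61 - 5² = 61 - 25 = 36
q = 6
Check: 5² + 6² = 25 + 36 = 61 ✓

61 = 5² + 6²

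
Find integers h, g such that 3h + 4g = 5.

Step 1: Check solvability.
gcd(3, 4) = 1
Since 1 divides 5, solutions exist.

Step 2: Apply extended Euclidean algorithm to find gcd.
We find integers such that 3*x0 + 4*y0 = 1

Step 3: Scale the particular solution.
Multiply by 5/1 = 5:
h = -5, g = 5

Step 4: Verify.
3*(-5) + 4*(5) = 5 = 5 ✓

h = -5, g = 5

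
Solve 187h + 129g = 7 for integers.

Step 1: Check solvability.
gcd(187, 129) = 1
Since 1 divides 7, solutions exist.

Step 2: Apply extended Euclidean algorithm to find gcd.
We find integers such that 187*x0 + 129*y0 = 1

Step 3: Scale the particular solution.
Multiply by 7/1 = 7:
h = -140, g = 203

Step 4: Verify.
187*(-140) + 129*(203) = 7 = 7 ✓

h = -140, g = 203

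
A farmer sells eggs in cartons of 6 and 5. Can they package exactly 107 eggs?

We need non-negative a, b with 6a + 5b = 107.
gcd(6, 5) = 1 divides 107.
Try a = 2: 5b = 107 - 12 = 95, so b = 19.
One way: 2 cartons of 6 and 19 cartons of 5.

Yes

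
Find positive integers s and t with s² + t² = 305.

We need to find integers s, t > 0 such that s² + t² = 305.
Trying s = 4: t² = 305 - 4² = 305 - 16 = 289
t = 17
Check: 4² + 17² = 16 + 289 = 305 ✓

305 = 4² + 17²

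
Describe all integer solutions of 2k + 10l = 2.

Step 1: Compute gcd(2, 10) = 2.
Since 2 divides 2, solutions exist.

Step 2: Find a particular solution using extended Euclidean algorithm.
We get k₀ = 1, l₀ = 0.
Check: 2*1 + 10*0 = 2 = 2 ✓

Step 3: Write the general solution.
k = 1 + (10/2)t = 1 + 5t
l = 0 - (2/2)t = 0 - 1t
for any integer t.

k = 1 + 5t, l = 0 - 1t for integer t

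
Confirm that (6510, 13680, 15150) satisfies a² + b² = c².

Compute a² + b² = 6510² + 13680² = 42380100 + 187142400 = 229522500
Compute c² = 15150² = 229522500
Since 229522500 = 229522500, confirmed.

Yes, it is a Pythagorean triple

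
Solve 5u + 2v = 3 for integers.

Step 1: Check solvability.
gcd(5, 2) = 1
Since 1 divides 3, solutions exist.

Step 2: Apply extended Euclidean algorithm to find gcd.
We find integers such that 5*x0 + 2*y0 = 1

Step 3: Scale the particular solution.
Multiply by 3/1 = 3:
u = 3, v = -6

Step 4: Verify.
5*(3) + 2*(-6) = 3 = 3 ✓

u = 3, v = -6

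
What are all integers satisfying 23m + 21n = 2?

Step 1: Compute gcd(23, 21) = 1.
Since 1 divides 2, solutions exist.

Step 2: Find a particular solution using extended Euclidean algorithm.
We get m₀ = -20, n₀ = 22.
Check: 23*-20 + 21*22 = 2 = 2 ✓

Step 3: Write the general solution.
m = -20 + (21/1)t = -20 + 21t
n = 22 - (23/1)t = 22 - 23t
for any integer t.

m = -20 + 21t, n = 22 - 23t for integer t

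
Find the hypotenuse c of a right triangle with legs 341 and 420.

c² = a² + b² = 341² + 420² = 116281 + 176400 = 292681
c = 541

541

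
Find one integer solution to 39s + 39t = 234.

Step 1: Check solvability.
gcd(39, 39) = 39
Since 39 divides 234, solutions exist.

Step 2: Apply extended Euclidean algorithm to find gcd.
We find integers such that 39*x0 + 39*y0 = 39

Step 3: Scale the particular solution.
Multiply by 234/39 = 6:
s = 0, t = 6

Step 4: Verify.
39*(0) + 39*(6) = 234 = 234 ✓

s = 0, t = 6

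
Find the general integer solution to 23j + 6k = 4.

Step 1: Compute gcd(23, 6) = 1.
Since 1 divides 4, solutions exist.

Step 2: Find a particular solution using extended Euclidean algorithm.
We get j₀ = -4, k₀ = 16.
Check: 23*-4 + 6*16 = 4 = 4 ✓

Step 3: Write the general solution.
j = -4 + (6/1)t = -4 + 6t
k = 16 - (23/1)t = 16 - 23t
for any integer t.

j = -4 + 6t, k = 16 - 23t for integer t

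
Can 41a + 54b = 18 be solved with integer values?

Step 1: Compute gcd(41, 54).
gcd(41, 54) = 1

Step 2: Check divisibility.
Does 1 divide 18? 18 = 1 x 18, so yes.

By the theorem on linear Diophantine equations, 41a + 54b = 18 has integer solutions if and only if gcd(41, 54) divides 18. Since 1 | 18, solutions exist.

Yes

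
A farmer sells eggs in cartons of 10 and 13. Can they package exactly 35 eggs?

We need non-negative a, b with 10a + 13b = 35.
gcd(10, 13) = 1 divides 35, but no a in [0, 3] gives non-negative b.

No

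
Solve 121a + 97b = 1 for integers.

Step 1: Check solvability.
gcd(121, 97) = 1
Since 1 divides 1, solutions exist.

Step 2: Apply extended Euclidean algorithm to find gcd.
We find integers such that 121*x0 + 97*y0 = 1

Step 3: Scale the particular solution.
Multiply by 1/1 = 1:
a = -4, b = 5

Step 4: Verify.
121*(-4) + 97*(5) = 1 = 1 ✓

a = -4, b = 5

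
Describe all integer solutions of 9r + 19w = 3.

Step 1: Compute gcd(9, 19) = 1.
Since 1 divides 3, solutions exist.

Step 2: Find a particular solution using extended Euclidean algorithm.
We get r₀ = -6, w₀ = 3.
Check: 9*-6 + 19*3 = 3 = 3 ✓

Step 3: Write the general solution.
r = -6 + (19/1)t = -6 + 19t
w = 3 - (9/1)t = 3 - 9t
for any integer t.

r = -6 + 19t, w = 3 - 9t for integer t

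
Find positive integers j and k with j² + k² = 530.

We need to find integers j, k > 0 such that j² + k² = 530.
Trying j = 1: k² = 530 - 1² = 530 - 1 = 529
k = 23
Check: 1² + 23² = 1 + 529 = 530 ✓

530 = 1² + 23²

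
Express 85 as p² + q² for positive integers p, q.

We need to find integers p, q > 0 such that p² + q² = 85.
Trying p = 2: q² = 85 - 2² = 85 - 4 = 81
q = 9
Check: 2² + 9² = 4 + 81 = 85 ✓

85 = 2² + 9²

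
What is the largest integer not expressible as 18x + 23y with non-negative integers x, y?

For two coprime denominations a and b, the Frobenius number (largest value not representable as a non-negative combination) is ab - a - b.
Here gcd(18, 23) = 1, so they are coprime.
F(18, 23) = 18·23 - 18 - 23 = 414 - 41 = 373

373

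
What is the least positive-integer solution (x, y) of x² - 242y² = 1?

We seek the smallest positive integers (x, y) with x² - 242y² = 1, i.e., x² = 242y² + 1.
Try successive y values:
y = 1: x² = 242·1² + 1 = 243, not a perfect square
y = 2: x² = 242·2² + 1 = 969, not a perfect square
y = 3: x² = 242·3² + 1 = 2179, not a perfect square
... continuing the search (or via continued fractions) ...
y = 1260: x² = 242·1260² + 1 = 384199201, x = 19601 ✓

Verify: 19601² - 242·1260² = 384199201 - 384199200 = 1 ✓

x = 19601, y = 1260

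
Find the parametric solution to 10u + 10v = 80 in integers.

Step 1: Compute gcd(10, 10) = 10.
Since 10 divides 80, solutions exist.

Step 2: Find a particular solution using extended Euclidean algorithm.
We get u₀ = 0, v₀ = 8.
Check: 10*0 + 10*8 = 80 = 80 ✓

Step 3: Write the general solution.
u = 0 + (10/10)t = 0 + 1t
v = 8 - (10/10)t = 8 - 1t
for any integer t.

u = 0 + 1t, v = 8 - 1t for integer t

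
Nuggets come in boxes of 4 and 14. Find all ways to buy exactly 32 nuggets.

We need non-negative integers (x, y) with 4x + 14y = 32.
For each x in 0..8, check if 32 - 4x is a non-negative multiple of 14.
x = 1: 14y = 28, y = 2 ✓
x = 8: 14y = 0, y = 0 ✓

(1 boxes of 4, 2 boxes of 14), (8 boxes of 4, 0 boxes of 14)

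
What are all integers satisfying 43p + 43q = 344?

Step 1: Compute gcd(43, 43) = 43.
Since 43 divides 344, solutions exist.

Step 2: Find a particular solution using extended Euclidean algorithm.
We get p₀ = 0, q₀ = 8.
Check: 43*0 + 43*8 = 344 = 344 ✓

Step 3: Write the general solution.
p = 0 + (43/43)t = 0 + 1t
q = 8 - (43/43)t = 8 - 1t
for any integer t.

p = 0 + 1t, q = 8 - 1t for integer t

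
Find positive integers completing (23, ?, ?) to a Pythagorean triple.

We need the other leg and hypotenuse such that 23² + x² = c².
Take x = 264, c = 265: 23² + 264² = 529 + 69696 = 70225 = 265² ✓
Triple: (23, 264, 265)

(23, 264, 265)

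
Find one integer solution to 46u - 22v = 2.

Step 1: Check solvability.
gcd(46, 22) = 2
Since 2 divides 2, solutions exist.

Step 2: Apply extended Euclidean algorithm to find gcd.
We find integers such that 46*x0 + 22*y0 = 2

Step 3: Scale the particular solution.
Multiply by 2/2 = 1:
u = 1, v = 2

Step 4: Verify.
46*(1) - 22*(2) = 2 = 2 ✓

u = 1, v = 2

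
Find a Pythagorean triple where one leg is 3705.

We need the other leg and hypotenuse such that 3705² + x² = c².
Take x = 1440, c = 3975: 3705² + 1440² = 13727025 + 2073600 = 15800625 = 3975² ✓
Triple: (3705, 1440, 3975)

(3705, 1440, 3975)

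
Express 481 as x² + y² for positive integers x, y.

We need to find integers x, y > 0 such that x² + y² = 481.
Trying x = 9: y² = 481 - 9² = 481 - 81 = 400
y = 20
Check: 9² + 20² = 81 + 400 = 481 ✓

481 = 9² + 20²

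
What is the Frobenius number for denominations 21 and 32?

For two coprime denominations a and b, the Frobenius number (largest value not representable as a non-negative combination) is ab - a - b.
Here gcd(21, 32) = 1, so they are coprime.
F(21, 32) = 21·32 - 21 - 32 = 672 - 53 = 619

619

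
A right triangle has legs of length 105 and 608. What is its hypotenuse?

c² = a² + b² = 105² + 608² = 11025 + 369664 = 380689
c = 617

617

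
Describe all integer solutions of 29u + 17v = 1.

Step 1: Compute gcd(29, 17) = 1.
Since 1 divides 1, solutions exist.

Step 2: Find a particular solution using extended Euclidean algorithm.
We get u₀ = -7, v₀ = 12.
Check: 29*-7 + 17*12 = 1 = 1 ✓

Step 3: Write the general solution.
u = -7 + (17/1)t = -7 + 17t
v = 12 - (29/1)t = 12 - 29t
for any integer t.

u = -7 + 17t, v = 12 - 29t for integer t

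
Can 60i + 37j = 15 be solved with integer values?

Step 1: Compute gcd(60, 37).
gcd(60, 37) = 1

Step 2: Check divisibility.
Does 1 divide 15? 15 = 1 x 15, so yes.

By the theorem on linear Diophantine equations, 60i + 37j = 15 has integer solutions if and only if gcd(60, 37) divides 15. Since 1 | 15, solutions exist.

Yes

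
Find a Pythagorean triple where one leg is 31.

We need the other leg and hypotenuse such that 31² + x² = c².
Take x = 480, c = 481: 31² + 480² = 961 + 230400 = 231361 = 481² ✓
Triple: (31, 480, 481)

(31, 480, 481)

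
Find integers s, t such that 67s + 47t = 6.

Step 1: Check solvability.
gcd(67, 47) = 1
Since 1 divides 6, solutions exist.

Step 2: Apply extended Euclidean algorithm to find gcd.
We find integers such that 67*x0 + 47*y0 = 1

Step 3: Scale the particular solution.
Multiply by 6/1 = 6:
s = -42, t = 60

Step 4: Verify.
67*(-42) + 47*(60) = 6 = 6 ✓

s = -42, t = 60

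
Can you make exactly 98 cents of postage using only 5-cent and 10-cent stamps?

We need non-negative x, y with 5x + 10y = 98.
gcd(5, 10) = 5, and 5 does not divide 98.
No integer solutions exist, so certainly no non-negative ones.

No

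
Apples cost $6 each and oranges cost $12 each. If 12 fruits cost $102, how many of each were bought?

Let a = apples, o = oranges.
a + o = 12
6a + 12o = 102
Substitute o = 12 - a:
6a + 12(12 - a) = 102
(6 - 12)a = 102 - 144
-6a = -42
a = 7, o = 12 - 7 = 5

Apples: 7, Oranges: 5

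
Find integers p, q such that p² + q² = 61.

We need to find integers p, q > 0 such that p² + q² = 61.
Trying p = 5: q² = 61 - 5² = 61 - 25 = 36
q = 6
Check: 5² + 6² = 25 + 36 = 61 ✓

61 = 5² + 6²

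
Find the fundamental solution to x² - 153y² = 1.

We seek the smallest positive integers (x, y) with x² - 153y² = 1, i.e., x² = 153y² + 1.
Try successive y values:
y = 1: x² = 153·1² + 1 = 154, not a perfect square
y = 2: x² = 153·2² + 1 = 613, not a perfect square
y = 3: x² = 153·3² + 1 = 1378, not a perfect square
... continuing the search (or via continued fractions) ...
y = 176: x² = 153·176² + 1 = 4739329, x = 2177 ✓

Verify: 2177² - 153·176² = 4739329 - 4739328 = 1 ✓

x = 2177, y = 176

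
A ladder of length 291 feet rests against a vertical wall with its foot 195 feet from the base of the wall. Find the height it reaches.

The ladder, wall, and ground form a right triangle with hypotenuse 291 and one leg 195.
By the Pythagorean theorem: h² = 291² - 195² = 84681 - 38025 = 46656
h = √46656 = 216 feet

216 feet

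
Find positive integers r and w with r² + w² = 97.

We need to find integers r, w > 0 such that r² + w² = 97.
Trying r = 4: w² = 97 - 4² = 97 - 16 = 81
w = 9
Check: 4² + 9² = 16 + 81 = 97 ✓

97 = 4² + 9²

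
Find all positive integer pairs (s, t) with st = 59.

The positive divisors of 59 are: 1, 59.
Each divisor d gives the pair (d, 59/d):
(1, 59), (59, 1)

(1, 59), (59, 1)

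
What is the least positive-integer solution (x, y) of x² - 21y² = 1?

We seek the smallest positive integers (x, y) with x² - 21y² = 1, i.e., x² = 21y² + 1.
Try successive y values:
y = 1: x² = 21·1² + 1 = 22, not a perfect square
y = 2: x² = 21·2² + 1 = 85, not a perfect square
y = 3: x² = 21·3² + 1 = 190, not a perfect square
... continuing the search (or via continued fractions) ...
y = 12: x² = 21·12² + 1 = 3025, x = 55 ✓

Verify: 55² - 21·12² = 3025 - 3024 = 1 ✓

x = 55, y = 12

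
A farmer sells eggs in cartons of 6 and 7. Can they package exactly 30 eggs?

We need non-negative a, b with 6a + 7b = 30.
gcd(6, 7) = 1 divides 30.
Try a = 5: 7b = 30 - 30 = 0, so b = 0.
One way: 5 cartons of 6 and 0 cartons of 7.

Yes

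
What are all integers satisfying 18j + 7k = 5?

Step 1: Compute gcd(18, 7) = 1.
Since 1 divides 5, solutions exist.

Step 2: Find a particular solution using extended Euclidean algorithm.
We get j₀ = 10, k₀ = -25.
Check: 18*10 + 7*-25 = 5 = 5 ✓

Step 3: Write the general solution.
j = 10 + (7/1)t = 10 + 7t
k = -25 - (18/1)t = -25 - 18t
for any integer t.

j = 10 + 7t, k = -25 - 18t for integer t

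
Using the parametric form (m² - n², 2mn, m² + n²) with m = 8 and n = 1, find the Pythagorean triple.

a = m² - n² = 8² - 1² = 64 - 1 = 63
b = 2mn = 2·8·1 = 16
c = m² + n² = 64 + 1 = 65
Verify: 63² + 16² = 3969 + 256 = 4225 = 65² ✓

(63, 16, 65)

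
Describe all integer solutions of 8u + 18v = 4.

Step 1: Compute gcd(8, 18) = 2.
Since 2 divides 4, solutions exist.

Step 2: Find a particular solution using extended Euclidean algorithm.
We get u₀ = -4, v₀ = 2.
Check: 8*-4 + 18*2 = 4 = 4 ✓

Step 3: Write the general solution.
u = -4 + (18/2)t = -4 + 9t
v = 2 - (8/2)t = 2 - 4t
for any integer t.

u = -4 + 9t, v = 2 - 4t for integer t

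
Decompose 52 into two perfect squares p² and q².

We need to find integers p, q > 0 such that p² + q² = 52.
Trying p = 4: q² = 52 - 4² = 52 - 16 = 36
q = 6
Check: 4² + 6² = 16 + 36 = 52 ✓

52 = 4² + 6²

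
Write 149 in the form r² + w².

We need to find integers r, w > 0 such that r² + w² = 149.
Trying r = 7: w² = 149 - 7² = 149 - 49 = 100
w = 10
Check: 7² + 10² = 49 + 100 = 149 ✓

149 = 7² + 10²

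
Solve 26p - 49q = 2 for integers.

Step 1: Check solvability.
gcd(26, 49) = 1
Since 1 divides 2, solutions exist.

Step 2: Apply extended Euclidean algorithm to find gcd.
We find integers such that 26*x0 + 49*y0 = 1

Step 3: Scale the particular solution.
Multiply by 2/1 = 2:
p = 34, q = 18

Step 4: Verify.
26*(34) - 49*(18) = 2 = 2 ✓

p = 34, q = 18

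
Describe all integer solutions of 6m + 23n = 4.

Step 1: Compute gcd(6, 23) = 1.
Since 1 divides 4, solutions exist.

Step 2: Find a particular solution using extended Euclidean algorithm.
We get m₀ = 16, n₀ = -4.
Check: 6*16 + 23*-4 = 4 = 4 ✓

Step 3: Write the general solution.
m = 16 + (23/1)t = 16 + 23t
n = -4 - (6/1)t = -4 - 6t
for any integer t.

m = 16 + 23t, n = -4 - 6t for integer t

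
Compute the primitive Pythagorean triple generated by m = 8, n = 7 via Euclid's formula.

a = m² - n² = 64 - 49 = 15
b = 2mn = 2·8·7 = 112
c = m² + n² = 64 + 49 = 113
Verify: 15² + 112² = 225 + 12544 = 12769 = 113² ✓

(15, 112, 113)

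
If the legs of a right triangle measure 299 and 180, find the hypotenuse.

c² = a² + b² = 299² + 180² = 89401 + 32400 = 121801
c = 349

349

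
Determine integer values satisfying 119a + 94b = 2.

Step 1: Check solvability.
gcd(119, 94) = 1
Since 1 divides 2, solutions exist.

Step 2: Apply extended Euclidean algorithm to find gcd.
We find integers such that 119*x0 + 94*y0 = 1

Step 3: Scale the particular solution.
Multiply by 2/1 = 2:
a = -30, b = 38

Step 4: Verify.
119*(-30) + 94*(38) = 2 = 2 ✓

a = -30, b = 38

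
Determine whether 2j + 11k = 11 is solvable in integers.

Step 1: Compute gcd(2, 11).
gcd(2, 11) = 1

Step 2: Check divisibility.
Does 1 divide 11? 11 = 1 x 11, so yes.

By the theorem on linear Diophantine equations, 2j + 11k = 11 has integer solutions if and only if gcd(2, 11) divides 11. Since 1 | 11, solutions exist.

Yes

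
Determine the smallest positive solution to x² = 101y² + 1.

We seek the smallest positive integers (x, y) with x² - 101y² = 1, i.e., x² = 101y² + 1.
Try successive y values:
y = 1: x² = 101·1² + 1 = 102, not a perfect square
y = 2: x² = 101·2² + 1 = 405, not a perfect square
y = 3: x² = 101·3² + 1 = 910, not a perfect square
... continuing the search (or via continued fractions) ...
y = 20: x² = 101·20² + 1 = 40401, x = 201 ✓

Verify: 201² - 101·20² = 40401 - 40400 = 1 ✓

x = 201, y = 20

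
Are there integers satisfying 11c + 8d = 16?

Step 1: Compute gcd(11, 8).
gcd(11, 8) = 1

Step 2: Check divisibility.
Does 1 divide 16? 16 = 1 x 16, so yes.

By the theorem on linear Diophantine equations, 11c + 8d = 16 has integer solutions if and only if gcd(11, 8) divides 16. Since 1 | 16, solutions exist.

Yes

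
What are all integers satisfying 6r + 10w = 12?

Step 1: Compute gcd(6, 10) = 2.
Since 2 divides 12, solutions exist.

Step 2: Find a particular solution using extended Euclidean algorithm.
We get r₀ = 12, w₀ = -6.
Check: 6*12 + 10*-6 = 12 = 12 ✓

Step 3: Write the general solution.
r = 12 + (10/2)t = 12 + 5t
w = -6 - (6/2)t = -6 - 3t
for any integer t.

r = 12 + 5t, w = -6 - 3t for integer t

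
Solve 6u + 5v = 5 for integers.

Step 1: Check solvability.
gcd(6, 5) = 1
Since 1 divides 5, solutions exist.

Step 2: Apply extended Euclidean algorithm to find gcd.
We find integers such that 6*x0 + 5*y0 = 1

Step 3: Scale the particular solution.
Multiply by 5/1 = 5:
u = 5, v = -5

Step 4: Verify.
6*(5) + 5*(-5) = 5 = 5 ✓

u = 5, v = -5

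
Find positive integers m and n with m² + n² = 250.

We need to find integers m, n > 0 such that m² + n² = 250.
Trying m = 5: n² = 250 - 5² = 250 - 25 = 225
n = 15
Check: 5² + 15² = 25 + 225 = 250 ✓

250 = 5² + 15²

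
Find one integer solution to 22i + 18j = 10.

Step 1: Check solvability.
gcd(22, 18) = 2
Since 2 divides 10, solutions exist.

Step 2: Apply extended Euclidean algorithm to find gcd.
We find integers such that 22*x0 + 18*y0 = 2

Step 3: Scale the particular solution.
Multiply by 10/2 = 5:
i = -20, j = 25

Step 4: Verify.
22*(-20) + 18*(25) = 10 = 10 ✓

i = -20, j = 25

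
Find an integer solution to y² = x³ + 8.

Try small integer x values and check whether x³ + 8 is a perfect square.
x = 1: x³ + 8 = 1³ + 8 = 1 + 8 = 9
Is 9 a perfect square? 3² = 9 ✓
So (x, y) = (1, -3) is a solution.

x = 1, y = -3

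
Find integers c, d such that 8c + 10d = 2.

Step 1: Check solvability.
gcd(8, 10) = 2
Since 2 divides 2, solutions exist.

Step 2: Apply extended Euclidean algorithm to find gcd.
We find integers such that 8*x0 + 10*y0 = 2

Step 3: Scale the particular solution.
Multiply by 2/2 = 1:
c = -1, d = 1

Step 4: Verify.
8*(-1) + 10*(1) = 2 = 2 ✓

c = -1, d = 1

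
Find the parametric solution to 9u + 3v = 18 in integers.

Step 1: Compute gcd(9, 3) = 3.
Since 3 divides 18, solutions exist.

Step 2: Find a particular solution using extended Euclidean algorithm.
We get u₀ = 0, v₀ = 6.
Check: 9*0 + 3*6 = 18 = 18 ✓

Step 3: Write the general solution.
u = 0 + (3/3)t = 0 + 1t
v = 6 - (9/3)t = 6 - 3t
for any integer t.

u = 0 + 1t, v = 6 - 3t for integer t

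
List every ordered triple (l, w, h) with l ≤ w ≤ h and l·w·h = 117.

Iterate l from 1 to ⌊117^(1/3)⌋. For each l dividing 117, iterate w ≥ l with w dividing 117/l, and set h = 117/(l·w).
Triples found (4): (1×1×117), (1×3×39), (1×9×13), (3×3×13)

(1×1×117), (1×3×39), (1×9×13), (3×3×13)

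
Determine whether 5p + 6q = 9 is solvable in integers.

Step 1: Compute gcd(5, 6).
gcd(5, 6) = 1

Step 2: Check divisibility.
Does 1 divide 9? 9 = 1 x 9, so yes.

By the theorem on linear Diophantine equations, 5p + 6q = 9 has integer solutions if and only if gcd(5, 6) divides 9. Since 1 | 9, solutions exist.

Yes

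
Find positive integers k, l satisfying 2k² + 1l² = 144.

Try small values of k and check whether (144 - 2k²)/1 is a perfect square.
k = 8: 2·8² = 128, so 1l² = 144 - 128 = 16, giving l² = 16, l = 4.
Check: 2·8² + 1·4² = 128 + 16 = 144 ✓

k = 8, l = 4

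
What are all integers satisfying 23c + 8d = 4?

Step 1: Compute gcd(23, 8) = 1.
Since 1 divides 4, solutions exist.

Step 2: Find a particular solution using extended Euclidean algorithm.
We get c₀ = -4, d₀ = 12.
Check: 23*-4 + 8*12 = 4 = 4 ✓

Step 3: Write the general solution.
c = -4 + (8/1)t = -4 + 8t
d = 12 - (23/1)t = 12 - 23t
for any integer t.

c = -4 + 8t, d = 12 - 23t for integer t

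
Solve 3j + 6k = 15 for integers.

Step 1: Check solvability.
gcd(3, 6) = 3
Since 3 divides 15, solutions exist.

Step 2: Apply extended Euclidean algorithm to find gcd.
We find integers such that 3*x0 + 6*y0 = 3

Step 3: Scale the particular solution.
Multiply by 15/3 = 5:
j = 5, k = 0

Step 4: Verify.
3*(5) + 6*(0) = 15 = 15 ✓

j = 5, k = 0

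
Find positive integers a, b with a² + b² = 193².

We need a² + b² = 193² = 37249.
Trying: 95² + 168² = 9025 + 28224 = 37249 ✓

(95, 168, 193)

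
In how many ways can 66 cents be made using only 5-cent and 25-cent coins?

We need non-negative integers (x, y) with 5x + 25y = 66.
For each x from 0 to 13, check if (66 - 5x) is a non-negative multiple of 25.
Solutions (x, y): none
Count: 0

0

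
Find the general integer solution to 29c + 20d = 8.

Step 1: Compute gcd(29, 20) = 1.
Since 1 divides 8, solutions exist.

Step 2: Find a particular solution using extended Euclidean algorithm.
We get c₀ = 72, d₀ = -104.
Check: 29*72 + 20*-104 = 8 = 8 ✓

Step 3: Write the general solution.
c = 72 + (20/1)t = 72 + 20t
d = -104 - (29/1)t = -104 - 29t
for any integer t.

c = 72 + 20t, d = -104 - 29t for integer t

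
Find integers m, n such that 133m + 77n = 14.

Step 1: Check solvability.
gcd(133, 77) = 7
Since 7 divides 14, solutions exist.

Step 2: Apply extended Euclidean algorithm to find gcd.
We find integers such that 133*x0 + 77*y0 = 7

Step 3: Scale the particular solution.
Multiply by 14/7 = 2:
m = -8, n = 14

Step 4: Verify.
133*(-8) + 77*(14) = 14 = 14 ✓

m = -8, n = 14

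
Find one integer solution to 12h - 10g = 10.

Step 1: Check solvability.
gcd(12, 10) = 2
Since 2 divides 10, solutions exist.

Step 2: Apply extended Euclidean algorithm to find gcd.
We find integers such that 12*x0 + 10*y0 = 2

Step 3: Scale the particular solution.
Multiply by 10/2 = 5:
h = 5, g = 5

Step 4: Verify.
12*(5) - 10*(5) = 10 = 10 ✓

h = 5, g = 5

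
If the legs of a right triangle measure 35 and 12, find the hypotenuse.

c² = a² + b² = 35² + 12² = 1225 + 144 = 1369
c = 37

37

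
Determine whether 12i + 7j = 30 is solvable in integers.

Step 1: Compute gcd(12, 7).
gcd(12, 7) = 1

Step 2: Check divisibility.
Does 1 divide 30? 30 = 1 x 30, so yes.

By the theorem on linear Diophantine equations, 12i + 7j = 30 has integer solutions if and only if gcd(12, 7) divides 30. Since 1 | 30, solutions exist.

Yes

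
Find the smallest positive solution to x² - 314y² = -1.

We need x² = 314y² - 1. Try successive y:
y = 1: x² = 314·1² - 1 = 313, not a perfect square
y = 2: x² = 314·2² - 1 = 1255, not a perfect square
y = 3: x² = 314·3² - 1 = 2825, not a perfect square
...
y = 25: x² = 314·25² - 1 = 196249 = 443² ✓
Check: 443² - 314·25² = 196249 - 196250 = -1 ✓

x = 443, y = 25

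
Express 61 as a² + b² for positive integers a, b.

We need to find integers a, b > 0 such that a² + b² = 61.
Trying a = 5: b² = 61 - 5² = 61 - 25 = 36
b = 6
Check: 5² + 6² = 25 + 36 = 61 ✓

61 = 5² + 6²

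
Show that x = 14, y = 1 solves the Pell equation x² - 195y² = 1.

Compute x² = 14² = 196
Compute 195y² = 195·1² = 195·1 = 195
x² - 195y² = 196 - 195 = 1
Since this equals 1, (14, 1) is a solution.

Yes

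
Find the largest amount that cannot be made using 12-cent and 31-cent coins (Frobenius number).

For two coprime denominations a and b, the Frobenius number (largest value not representable as a non-negative combination) is ab - a - b.
Here gcd(12, 31) = 1, so they are coprime.
F(12, 31) = 12·31 - 12 - 31 = 372 - 43 = 329

329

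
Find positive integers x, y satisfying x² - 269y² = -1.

We need x² = 269y² - 1. Try successive y:
y = 1: x² = 269·1² - 1 = 268, not a perfect square
y = 2: x² = 269·2² - 1 = 1075, not a perfect square
y = 3: x² = 269·3² - 1 = 2420, not a perfect square
...
y = 5: x² = 269·5² - 1 = 6724 = 82² ✓
Check: 82² - 269·5² = 6724 - 6725 = -1 ✓

x = 82, y = 5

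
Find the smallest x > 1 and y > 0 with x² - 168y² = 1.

We seek the smallest positive integers (x, y) with x² - 168y² = 1, i.e., x² = 168y² + 1.
Try successive y values:
y = 1: x² = 168·1² + 1 = 169, x = 13 ✓

Verify: 13² - 168·1² = 169 - 168 = 1 ✓

x = 13, y = 1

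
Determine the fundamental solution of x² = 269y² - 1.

We need x² = 269y² - 1. Try successive y:
y = 1: x² = 269·1² - 1 = 268, not a perfect square
y = 2: x² = 269·2² - 1 = 1075, not a perfect square
y = 3: x² = 269·3² - 1 = 2420, not a perfect square
...
y = 5: x² = 269·5² - 1 = 6724 = 82² ✓
Check: 82² - 269·5² = 6724 - 6725 = -1 ✓

x = 82, y = 5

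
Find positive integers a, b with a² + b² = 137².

We need a² + b² = 137² = 18769.
Trying: 105² + 88² = 11025 + 7744 = 18769 ✓

(105, 88, 137)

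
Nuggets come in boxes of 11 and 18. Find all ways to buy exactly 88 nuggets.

We need non-negative integers (x, y) with 11x + 18y = 88.
For each x in 0..8, check if 88 - 11x is a non-negative multiple of 18.
x = 8: 18y = 0, y = 0 ✓

(8 boxes of 11, 0 boxes of 18)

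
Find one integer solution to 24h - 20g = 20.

Step 1: Check solvability.
gcd(24, 20) = 4
Since 4 divides 20, solutions exist.

Step 2: Apply extended Euclidean algorithm to find gcd.
We find integers such that 24*x0 + 20*y0 = 4

Step 3: Scale the particular solution.
Multiply by 20/4 = 5:
h = 5, g = 5

Step 4: Verify.
24*(5) - 20*(5) = 20 = 20 ✓

h = 5, g = 5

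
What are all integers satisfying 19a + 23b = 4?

Step 1: Compute gcd(19, 23) = 1.
Since 1 divides 4, solutions exist.

Step 2: Find a particular solution using extended Euclidean algorithm.
We get a₀ = -24, b₀ = 20.
Check: 19*-24 + 23*20 = 4 = 4 ✓

Step 3: Write the general solution.
a = -24 + (23/1)t = -24 + 23t
b = 20 - (19/1)t = 20 - 19t
for any integer t.

a = -24 + 23t, b = 20 - 19t for integer t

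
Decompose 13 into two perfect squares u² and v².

We need to find integers u, v > 0 such that u² + v² = 13.
Trying u = 2: v² = 13 - 2² = 13 - 4 = 9
v = 3
Check: 2² + 3² = 4 + 9 = 13 ✓

13 = 2² + 3²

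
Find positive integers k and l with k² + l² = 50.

We need to find integers k, l > 0 such that k² + l² = 50.
Trying k = 1: l² = 50 - 1² = 50 - 1 = 49
l = 7
Check: 1² + 7² = 1 + 49 = 50 ✓

50 = 1² + 7²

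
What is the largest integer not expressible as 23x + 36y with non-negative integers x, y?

For two coprime denominations a and b, the Frobenius number (largest value not representable as a non-negative combination) is ab - a - b.
Here gcd(23, 36) = 1, so they are coprime.
F(23, 36) = 23·36 - 23 - 36 = 828 - 59 = 769

769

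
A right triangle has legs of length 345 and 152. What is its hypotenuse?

c² = a² + b² = 345² + 152² = 119025 + 23104 = 142129
c = 377

377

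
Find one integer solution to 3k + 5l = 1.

Step 1: Check solvability.
gcd(3, 5) = 1
Since 1 divides 1, solutions exist.

Step 2: Apply extended Euclidean algorithm to find gcd.
We find integers such that 3*x0 + 5*y0 = 1

Step 3: Scale the particular solution.
Multiply by 1/1 = 1:
k = 2, l = -1

Step 4: Verify.
3*(2) + 5*(-1) = 1 = 1 ✓

k = 2, l = -1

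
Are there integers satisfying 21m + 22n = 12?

Step 1: Compute gcd(21, 22).
gcd(21, 22) = 1

Step 2: Check divisibility.
Does 1 divide 12? 12 = 1 x 12, so yes.

By the theorem on linear Diophantine equations, 21m + 22n = 12 has integer solutions if and only if gcd(21, 22) divides 12. Since 1 | 12, solutions exist.

Yes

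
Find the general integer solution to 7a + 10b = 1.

Step 1: Compute gcd(7, 10) = 1.
Since 1 divides 1, solutions exist.

Step 2: Find a particular solution using extended Euclidean algorithm.
We get a₀ = 3, b₀ = -2.
Check: 7*3 + 10*-2 = 1 = 1 ✓

Step 3: Write the general solution.
a = 3 + (10/1)t = 3 + 10t
b = -2 - (7/1)t = -2 - 7t
for any integer t.

a = 3 + 10t, b = -2 - 7t for integer t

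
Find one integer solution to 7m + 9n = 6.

Step 1: Check solvability.
gcd(7, 9) = 1
Since 1 divides 6, solutions exist.

Step 2: Apply extended Euclidean algorithm to find gcd.
We find integers such that 7*x0 + 9*y0 = 1

Step 3: Scale the particular solution.
Multiply by 6/1 = 6:
m = 24, n = -18

Step 4: Verify.
7*(24) + 9*(-18) = 6 = 6 ✓

m = 24, n = -18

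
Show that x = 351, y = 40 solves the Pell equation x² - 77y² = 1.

Compute x² = 351² = 123201
Compute 77y² = 77·40² = 77·1600 = 123200
x² - 77y² = 123201 - 123200 = 1
Since this equals 1, (351, 40) is a solution.

Yes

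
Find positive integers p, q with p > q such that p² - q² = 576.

Factor: p² - q² = (p+q)(p-q) = 576.
We need two factors of 576 with the same parity.
Use p+q = 288 and p-q = 2 (product 288·2 = 576).
Adding: 2p = 290, so p = 145.
Subtracting: 2q = 286, so q = 143.
Check: 145² - 143² = 21025 - 20449 = 576 ✓

p = 145, q = 143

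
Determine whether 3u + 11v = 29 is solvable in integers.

Step 1: Compute gcd(3, 11).
gcd(3, 11) = 1

Step 2: Check divisibility.
Does 1 divide 29? 29 = 1 x 29, so yes.

By the theorem on linear Diophantine equations, 3u + 11v = 29 has integer solutions if and only if gcd(3, 11) divides 29. Since 1 | 29, solutions exist.

Yes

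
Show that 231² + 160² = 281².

Compute a² + b² = 231² + 160² = 53361 + 25600 = 78961
Compute c² = 281² = 78961
Since 78961 = 78961, confirmed.

Yes, it is a Pythagorean triple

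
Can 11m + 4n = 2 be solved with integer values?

Step 1: Compute gcd(11, 4).
gcd(11, 4) = 1

Step 2: Check divisibility.
Does 1 divide 2? 2 = 1 x 2, so yes.

By the theorem on linear Diophantine equations, 11m + 4n = 2 has integer solutions if and only if gcd(11, 4) divides 2. Since 1 | 2, solutions exist.

Yes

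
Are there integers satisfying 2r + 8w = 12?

Step 1: Compute gcd(2, 8).
gcd(2, 8) = 2

Step 2: Check divisibility.
Does 2 divide 12? 12 = 2 x 6, so yes.

By the theorem on linear Diophantine equations, 2r + 8w = 12 has integer solutions if and only if gcd(2, 8) divides 12. Since 2 | 12, solutions exist.

Yes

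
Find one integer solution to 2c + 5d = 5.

Step 1: Check solvability.
gcd(2, 5) = 1
Since 1 divides 5, solutions exist.

Step 2: Apply extended Euclidean algorithm to find gcd.
We find integers such that 2*x0 + 5*y0 = 1

Step 3: Scale the particular solution.
Multiply by 5/1 = 5:
c = -10, d = 5

Step 4: Verify.
2*(-10) + 5*(5) = 5 = 5 ✓

c = -10, d = 5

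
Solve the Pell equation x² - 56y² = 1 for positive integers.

We seek the smallest positive integers (x, y) with x² - 56y² = 1, i.e., x² = 56y² + 1.
Try successive y values:
y = 1: x² = 56·1² + 1 = 57, not a perfect square
y = 2: x² = 56·2² + 1 = 225, x = 15 ✓

Verify: 15² - 56·2² = 225 - 224 = 1 ✓

x = 15, y = 2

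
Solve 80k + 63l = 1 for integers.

Step 1: Check solvability.
gcd(80, 63) = 1
Since 1 divides 1, solutions exist.

Step 2: Apply extended Euclidean algorithm to find gcd.
We find integers such that 80*x0 + 63*y0 = 1

Step 3: Scale the particular solution.
Multiply by 1/1 = 1:
k = 26, l = -33

Step 4: Verify.
80*(26) + 63*(-33) = 1 = 1 ✓

k = 26, l = -33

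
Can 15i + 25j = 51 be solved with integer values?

Step 1: Compute gcd(15, 25).
gcd(15, 25) = 5

Step 2: Check divisibility.
Does 5 divide 51? 51 = 5 x 10 + 1, so no.

By the theorem on linear Diophantine equations, 15i + 25j = 51 has integer solutions if and only if gcd(15, 25) divides 51. Since 5 does not divide 51, no solutions exist.

No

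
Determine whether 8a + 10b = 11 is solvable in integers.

Step 1: Compute gcd(8, 10).
gcd(8, 10) = 2

Step 2: Check divisibility.
Does 2 divide 11? 11 = 2 x 5 + 1, so no.

By the theorem on linear Diophantine equations, 8a + 10b = 11 has integer solutions if and only if gcd(8, 10) divides 11. Since 2 does not divide 11, no solutions exist.

No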